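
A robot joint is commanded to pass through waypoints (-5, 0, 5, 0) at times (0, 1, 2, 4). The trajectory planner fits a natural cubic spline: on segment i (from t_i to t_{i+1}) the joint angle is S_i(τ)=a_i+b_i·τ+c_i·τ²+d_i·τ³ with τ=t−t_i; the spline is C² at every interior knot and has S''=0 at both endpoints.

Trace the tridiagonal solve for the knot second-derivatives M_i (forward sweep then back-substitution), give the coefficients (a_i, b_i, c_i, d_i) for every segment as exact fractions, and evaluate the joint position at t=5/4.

  seg 0: a=-5 b=215/46 c=0 d=15/46
  seg 1: a=0 b=130/23 c=45/46 d=-75/46
  seg 2: a=5 b=125/46 c=-90/23 d=15/23
S(5/4) = 4265/2944

Δ: Δ0=5, Δ1=5, Δ2=-5/2
row 1: diag=4, rhs=0; c'=1/4, d'=0
row 2: denom=6−1·1/4=23/4; d'=(-45−1·0)/(23/4)=-180/23
back: M2=-180/23
back: M1=0−1/4·-180/23=45/23
M: M0=0, M1=45/23, M2=-180/23, M3=0
seg 0: a=-5, c=M0/2=0, d=(M1−M0)/(6·1)=15/46, b=Δ0−h0·(2M0+M1)/6=215/46
seg 1: a=0, c=M1/2=45/46, d=(M2−M1)/(6·1)=-75/46, b=Δ1−h1·(2M1+M2)/6=130/23
seg 2: a=5, c=M2/2=-90/23, d=(M3−M2)/(6·2)=15/23, b=Δ2−h2·(2M2+M3)/6=125/46
t_q=5/4 → seg 1, τ=1/4; S=0+130/23·τ+45/46·τ²+-75/46·τ³=4265/2944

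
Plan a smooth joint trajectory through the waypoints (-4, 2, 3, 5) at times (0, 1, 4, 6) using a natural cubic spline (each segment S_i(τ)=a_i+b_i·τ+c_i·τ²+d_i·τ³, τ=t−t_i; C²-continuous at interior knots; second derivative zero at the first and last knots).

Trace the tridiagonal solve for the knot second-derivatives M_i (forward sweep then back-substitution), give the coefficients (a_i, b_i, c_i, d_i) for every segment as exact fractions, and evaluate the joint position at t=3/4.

Δ: Δ0=6, Δ1=1/3, Δ2=1
row 1: diag=8, rhs=-34; c'=3/8, d'=-17/4
row 2: denom=10−3·3/8=71/8; d'=(4−3·-17/4)/(71/8)=134/71
back: M2=134/71
back: M1=-17/4−3/8·134/71=-352/71
M: M0=0, M1=-352/71, M2=134/71, M3=0
seg 0: a=-4, c=M0/2=0, d=(M1−M0)/(6·1)=-176/213, b=Δ0−h0·(2M0+M1)/6=1454/213
seg 1: a=2, c=M1/2=-176/71, d=(M2−M1)/(6·3)=27/71, b=Δ1−h1·(2M1+M2)/6=926/213
seg 2: a=3, c=M2/2=67/71, d=(M3−M2)/(6·2)=-67/426, b=Δ2−h2·(2M2+M3)/6=-55/213
t_q=3/4 → seg 0, τ=3/4; S=-4+1454/213·τ+0·τ²+-176/213·τ³=219/284

  seg 0: a=-4 b=1454/213 c=0 d=-176/213
  seg 1: a=2 b=926/213 c=-176/71 d=27/71
  seg 2: a=3 b=-55/213 c=67/71 d=-67/426
S(3/4) = 219/284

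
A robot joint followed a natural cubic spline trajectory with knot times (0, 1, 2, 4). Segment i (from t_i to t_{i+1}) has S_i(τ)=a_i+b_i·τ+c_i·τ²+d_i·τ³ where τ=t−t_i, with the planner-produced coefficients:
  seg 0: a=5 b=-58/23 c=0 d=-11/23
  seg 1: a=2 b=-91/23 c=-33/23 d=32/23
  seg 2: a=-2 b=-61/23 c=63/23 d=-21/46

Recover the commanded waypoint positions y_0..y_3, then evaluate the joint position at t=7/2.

y_0 = S_0(0) = a_0 = 5
y_1 = S_1(0) = a_1 = 2
y_2 = S_2(0) = a_2 = -2
y_3 = S_2(2) = 0
t_q=7/2 is in segment 2 (τ=3/2); S_2(τ)=-499/368

y_0=5 y_1=2 y_2=-2 y_3=0
S(7/2) = -499/368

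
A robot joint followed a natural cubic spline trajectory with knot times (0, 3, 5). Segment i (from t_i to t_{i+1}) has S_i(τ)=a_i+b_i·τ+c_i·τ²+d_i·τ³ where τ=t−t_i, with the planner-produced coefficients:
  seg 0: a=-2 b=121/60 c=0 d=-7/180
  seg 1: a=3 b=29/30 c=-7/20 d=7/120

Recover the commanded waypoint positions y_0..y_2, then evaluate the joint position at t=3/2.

y_0=-2 y_1=3 y_2=4
S(3/2) = 143/160

y_0 = S_0(0) = a_0 = -2
y_1 = S_1(0) = a_1 = 3
y_2 = S_1(2) = 4
t_q=3/2 is in segment 0 (τ=3/2); S_0(τ)=143/160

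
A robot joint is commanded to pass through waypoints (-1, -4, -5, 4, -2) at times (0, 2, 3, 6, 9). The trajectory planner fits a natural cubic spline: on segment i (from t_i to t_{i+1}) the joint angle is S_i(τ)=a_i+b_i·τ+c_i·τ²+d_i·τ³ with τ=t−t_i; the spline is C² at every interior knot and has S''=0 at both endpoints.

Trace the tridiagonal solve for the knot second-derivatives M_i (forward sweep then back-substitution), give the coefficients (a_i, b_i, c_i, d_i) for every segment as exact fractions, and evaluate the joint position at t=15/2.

  seg 0: a=-1 b=-121/85 c=0 d=-13/680
  seg 1: a=-4 b=-281/170 c=-39/340 d=261/340
  seg 2: a=-5 b=143/340 c=186/85 d=-271/612
  seg 3: a=4 b=271/170 c=-611/340 d=611/3060
S(15/2) = 8219/2720

Δ: Δ0=-3/2, Δ1=-1, Δ2=3, Δ3=-2
row 1: diag=6, rhs=3; c'=1/6, d'=1/2
row 2: denom=8−1·1/6=47/6; d'=(24−1·1/2)/(47/6)=3
row 3: denom=12−3·18/47=510/47; d'=(-30−3·3)/(510/47)=-611/170
back: M3=-611/170
back: M2=3−18/47·-611/170=372/85
back: M1=1/2−1/6·372/85=-39/170
M: M0=0, M1=-39/170, M2=372/85, M3=-611/170, M4=0
seg 0: a=-1, c=M0/2=0, d=(M1−M0)/(6·2)=-13/680, b=Δ0−h0·(2M0+M1)/6=-121/85
seg 1: a=-4, c=M1/2=-39/340, d=(M2−M1)/(6·1)=261/340, b=Δ1−h1·(2M1+M2)/6=-281/170
seg 2: a=-5, c=M2/2=186/85, d=(M3−M2)/(6·3)=-271/612, b=Δ2−h2·(2M2+M3)/6=143/340
seg 3: a=4, c=M3/2=-611/340, d=(M4−M3)/(6·3)=611/3060, b=Δ3−h3·(2M3+M4)/6=271/170
t_q=15/2 → seg 3, τ=3/2; S=4+271/170·τ+-611/340·τ²+611/3060·τ³=8219/2720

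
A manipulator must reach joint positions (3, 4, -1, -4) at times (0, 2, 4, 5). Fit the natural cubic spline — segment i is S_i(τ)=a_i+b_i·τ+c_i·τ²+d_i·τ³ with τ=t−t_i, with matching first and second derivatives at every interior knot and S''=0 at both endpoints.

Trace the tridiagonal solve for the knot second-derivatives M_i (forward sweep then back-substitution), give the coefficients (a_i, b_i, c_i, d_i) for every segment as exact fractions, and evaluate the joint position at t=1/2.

Δ: Δ0=1/2, Δ1=-5/2, Δ2=-3
row 1: diag=8, rhs=-18; c'=1/4, d'=-9/4
row 2: denom=6−2·1/4=11/2; d'=(-3−2·-9/4)/(11/2)=3/11
back: M2=3/11
back: M1=-9/4−1/4·3/11=-51/22
M: M0=0, M1=-51/22, M2=3/11, M3=0
seg 0: a=3, c=M0/2=0, d=(M1−M0)/(6·2)=-17/88, b=Δ0−h0·(2M0+M1)/6=14/11
seg 1: a=4, c=M1/2=-51/44, d=(M2−M1)/(6·2)=19/88, b=Δ1−h1·(2M1+M2)/6=-23/22
seg 2: a=-1, c=M2/2=3/22, d=(M3−M2)/(6·1)=-1/22, b=Δ2−h2·(2M2+M3)/6=-34/11
t_q=1/2 → seg 0, τ=1/2; S=3+14/11·τ+0·τ²+-17/88·τ³=2543/704

  seg 0: a=3 b=14/11 c=0 d=-17/88
  seg 1: a=4 b=-23/22 c=-51/44 d=19/88
  seg 2: a=-1 b=-34/11 c=3/22 d=-1/22
S(1/2) = 2543/704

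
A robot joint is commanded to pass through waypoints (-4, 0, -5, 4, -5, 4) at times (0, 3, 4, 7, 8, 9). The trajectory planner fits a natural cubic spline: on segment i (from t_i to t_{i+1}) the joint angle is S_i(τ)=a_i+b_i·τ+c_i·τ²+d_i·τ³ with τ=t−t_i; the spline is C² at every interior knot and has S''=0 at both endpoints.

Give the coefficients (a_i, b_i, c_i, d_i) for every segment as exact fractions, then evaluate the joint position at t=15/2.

  seg 0: a=-4 b=7586/1665 c=0 d=-5366/14985
  seg 1: a=0 b=-8512/1665 c=-5366/1665 d=617/185
  seg 2: a=-5 b=-517/333 c=11293/1665 d=-26299/14985
  seg 3: a=4 b=-13724/1665 c=-5002/555 d=2749/333
  seg 4: a=-5 b=-2501/1665 c=8743/555 d=-8743/1665
S(15/2) = -1987/1480

Δ: Δ0=4/3, Δ1=-5, Δ2=3, Δ3=-9, Δ4=9
row 1: diag=8, rhs=-38; c'=1/8, d'=-19/4
row 2: denom=8−1·1/8=63/8; d'=(48−1·-19/4)/(63/8)=422/63
row 3: denom=8−3·8/21=48/7; d'=(-72−3·422/63)/(48/7)=-967/72
row 4: denom=4−1·7/48=185/48; d'=(108−1·-967/72)/(185/48)=17486/555
back: M4=17486/555
back: M3=-967/72−7/48·17486/555=-10004/555
back: M2=422/63−8/21·-10004/555=22586/1665
back: M1=-19/4−1/8·22586/1665=-10732/1665
M: M0=0, M1=-10732/1665, M2=22586/1665, M3=-10004/555, M4=17486/555, M5=0
seg 0: a=-4, c=M0/2=0, d=(M1−M0)/(6·3)=-5366/14985, b=Δ0−h0·(2M0+M1)/6=7586/1665
seg 1: a=0, c=M1/2=-5366/1665, d=(M2−M1)/(6·1)=617/185, b=Δ1−h1·(2M1+M2)/6=-8512/1665
seg 2: a=-5, c=M2/2=11293/1665, d=(M3−M2)/(6·3)=-26299/14985, b=Δ2−h2·(2M2+M3)/6=-517/333
seg 3: a=4, c=M3/2=-5002/555, d=(M4−M3)/(6·1)=2749/333, b=Δ3−h3·(2M3+M4)/6=-13724/1665
seg 4: a=-5, c=M4/2=8743/555, d=(M5−M4)/(6·1)=-8743/1665, b=Δ4−h4·(2M4+M5)/6=-2501/1665
t_q=15/2 → seg 3, τ=1/2; S=4+-13724/1665·τ+-5002/555·τ²+2749/333·τ³=-1987/1480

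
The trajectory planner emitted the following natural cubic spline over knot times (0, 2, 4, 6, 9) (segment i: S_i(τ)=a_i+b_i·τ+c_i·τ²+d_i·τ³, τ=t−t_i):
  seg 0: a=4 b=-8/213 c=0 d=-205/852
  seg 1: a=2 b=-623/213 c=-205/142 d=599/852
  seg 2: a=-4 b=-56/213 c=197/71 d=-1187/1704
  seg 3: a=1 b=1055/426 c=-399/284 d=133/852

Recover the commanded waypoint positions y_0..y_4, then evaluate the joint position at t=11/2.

y_0=4 y_1=2 y_2=-4 y_3=1 y_4=0
S(11/2) = -2283/4544

y_0 = S_0(0) = a_0 = 4
y_1 = S_1(0) = a_1 = 2
y_2 = S_2(0) = a_2 = -4
y_3 = S_3(0) = a_3 = 1
y_4 = S_3(3) = 0
t_q=11/2 is in segment 2 (τ=3/2); S_2(τ)=-2283/4544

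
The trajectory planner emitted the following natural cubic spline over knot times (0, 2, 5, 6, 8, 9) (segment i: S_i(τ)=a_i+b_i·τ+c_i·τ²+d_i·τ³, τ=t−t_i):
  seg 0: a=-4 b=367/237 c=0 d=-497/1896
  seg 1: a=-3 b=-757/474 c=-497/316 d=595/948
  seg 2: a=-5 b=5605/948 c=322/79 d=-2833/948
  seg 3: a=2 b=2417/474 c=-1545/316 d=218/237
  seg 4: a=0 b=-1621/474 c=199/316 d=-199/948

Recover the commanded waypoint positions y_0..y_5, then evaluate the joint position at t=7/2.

y_0=-4 y_1=-3 y_2=-5 y_3=2 y_4=0 y_5=-3
S(7/2) = -17231/2528

y_0 = S_0(0) = a_0 = -4
y_1 = S_1(0) = a_1 = -3
y_2 = S_2(0) = a_2 = -5
y_3 = S_3(0) = a_3 = 2
y_4 = S_4(0) = a_4 = 0
y_5 = S_4(1) = -3
t_q=7/2 is in segment 1 (τ=3/2); S_1(τ)=-17231/2528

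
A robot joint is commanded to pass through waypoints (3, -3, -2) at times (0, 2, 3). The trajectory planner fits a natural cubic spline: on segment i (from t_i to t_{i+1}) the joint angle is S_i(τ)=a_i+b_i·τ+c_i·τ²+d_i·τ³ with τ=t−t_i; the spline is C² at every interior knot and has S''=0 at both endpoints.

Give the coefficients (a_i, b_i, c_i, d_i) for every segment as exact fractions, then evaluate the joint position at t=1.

  seg 0: a=3 b=-13/3 c=0 d=1/3
  seg 1: a=-3 b=-1/3 c=2 d=-2/3
S(1) = -1

Δ: Δ0=-3, Δ1=1
row 1: diag=6, rhs=24; c'=1/6, d'=4
back: M1=4
M: M0=0, M1=4, M2=0
seg 0: a=3, c=M0/2=0, d=(M1−M0)/(6·2)=1/3, b=Δ0−h0·(2M0+M1)/6=-13/3
seg 1: a=-3, c=M1/2=2, d=(M2−M1)/(6·1)=-2/3, b=Δ1−h1·(2M1+M2)/6=-1/3
t_q=1 → seg 0, τ=1; S=3+-13/3·τ+0·τ²+1/3·τ³=-1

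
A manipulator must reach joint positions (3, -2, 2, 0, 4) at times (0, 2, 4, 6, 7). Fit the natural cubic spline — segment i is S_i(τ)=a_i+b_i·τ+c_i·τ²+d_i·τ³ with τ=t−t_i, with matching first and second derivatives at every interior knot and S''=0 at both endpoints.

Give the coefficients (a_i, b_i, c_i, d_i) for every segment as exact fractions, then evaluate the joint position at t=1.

  seg 0: a=3 b=-166/41 c=0 d=127/328
  seg 1: a=-2 b=49/82 c=381/164 d=-133/164
  seg 2: a=2 b=13/82 c=-417/164 d=161/164
  seg 3: a=0 b=145/82 c=549/164 d=-183/164
S(1) = -217/328

Δ: Δ0=-5/2, Δ1=2, Δ2=-1, Δ3=4
row 1: diag=8, rhs=27; c'=1/4, d'=27/8
row 2: denom=8−2·1/4=15/2; d'=(-18−2·27/8)/(15/2)=-33/10
row 3: denom=6−2·4/15=82/15; d'=(30−2·-33/10)/(82/15)=549/82
back: M3=549/82
back: M2=-33/10−4/15·549/82=-417/82
back: M1=27/8−1/4·-417/82=381/82
M: M0=0, M1=381/82, M2=-417/82, M3=549/82, M4=0
seg 0: a=3, c=M0/2=0, d=(M1−M0)/(6·2)=127/328, b=Δ0−h0·(2M0+M1)/6=-166/41
seg 1: a=-2, c=M1/2=381/164, d=(M2−M1)/(6·2)=-133/164, b=Δ1−h1·(2M1+M2)/6=49/82
seg 2: a=2, c=M2/2=-417/164, d=(M3−M2)/(6·2)=161/164, b=Δ2−h2·(2M2+M3)/6=13/82
seg 3: a=0, c=M3/2=549/164, d=(M4−M3)/(6·1)=-183/164, b=Δ3−h3·(2M3+M4)/6=145/82
t_q=1 → seg 0, τ=1; S=3+-166/41·τ+0·τ²+127/328·τ³=-217/328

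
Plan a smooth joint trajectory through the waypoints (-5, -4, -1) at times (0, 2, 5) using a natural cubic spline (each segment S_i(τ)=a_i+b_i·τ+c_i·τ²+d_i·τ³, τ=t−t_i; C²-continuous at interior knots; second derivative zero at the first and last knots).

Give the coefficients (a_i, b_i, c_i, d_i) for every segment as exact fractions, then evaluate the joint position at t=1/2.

  seg 0: a=-5 b=2/5 c=0 d=1/40
  seg 1: a=-4 b=7/10 c=3/20 d=-1/60
S(1/2) = -307/64

Δ: Δ0=1/2, Δ1=1
row 1: diag=10, rhs=3; c'=3/10, d'=3/10
back: M1=3/10
M: M0=0, M1=3/10, M2=0
seg 0: a=-5, c=M0/2=0, d=(M1−M0)/(6·2)=1/40, b=Δ0−h0·(2M0+M1)/6=2/5
seg 1: a=-4, c=M1/2=3/20, d=(M2−M1)/(6·3)=-1/60, b=Δ1−h1·(2M1+M2)/6=7/10
t_q=1/2 → seg 0, τ=1/2; S=-5+2/5·τ+0·τ²+1/40·τ³=-307/64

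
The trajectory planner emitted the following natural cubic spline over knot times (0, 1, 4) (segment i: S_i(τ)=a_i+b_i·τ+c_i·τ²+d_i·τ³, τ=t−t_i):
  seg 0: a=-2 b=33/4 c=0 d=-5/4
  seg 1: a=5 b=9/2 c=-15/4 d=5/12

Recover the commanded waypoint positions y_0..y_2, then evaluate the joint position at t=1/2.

y_0 = S_0(0) = a_0 = -2
y_1 = S_1(0) = a_1 = 5
y_2 = S_1(3) = -4
t_q=1/2 is in segment 0 (τ=1/2); S_0(τ)=63/32

y_0=-2 y_1=5 y_2=-4
S(1/2) = 63/32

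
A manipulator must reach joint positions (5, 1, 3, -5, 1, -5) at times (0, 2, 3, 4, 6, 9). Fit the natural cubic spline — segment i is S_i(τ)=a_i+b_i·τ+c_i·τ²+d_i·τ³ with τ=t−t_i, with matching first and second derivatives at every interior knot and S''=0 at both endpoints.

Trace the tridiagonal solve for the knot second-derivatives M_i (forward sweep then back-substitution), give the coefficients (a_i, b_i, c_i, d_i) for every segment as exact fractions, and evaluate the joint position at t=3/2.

  seg 0: a=5 b=-1382/307 c=0 d=192/307
  seg 1: a=1 b=922/307 c=1152/307 d=-1460/307
  seg 2: a=3 b=-1154/307 c=-3228/307 d=1926/307
  seg 3: a=-5 b=-1832/307 c=2550/307 d=-2347/1228
  seg 4: a=1 b=1327/307 c=-1941/614 d=647/1842
S(3/2) = 110/307

Δ: Δ0=-2, Δ1=2, Δ2=-8, Δ3=3, Δ4=-2
row 1: diag=6, rhs=24; c'=1/6, d'=4
row 2: denom=4−1·1/6=23/6; d'=(-60−1·4)/(23/6)=-384/23
row 3: denom=6−1·6/23=132/23; d'=(66−1·-384/23)/(132/23)=317/22
row 4: denom=10−2·23/66=307/33; d'=(-30−2·317/22)/(307/33)=-1941/307
back: M4=-1941/307
back: M3=317/22−23/66·-1941/307=5100/307
back: M2=-384/23−6/23·5100/307=-6456/307
back: M1=4−1/6·-6456/307=2304/307
M: M0=0, M1=2304/307, M2=-6456/307, M3=5100/307, M4=-1941/307, M5=0
seg 0: a=5, c=M0/2=0, d=(M1−M0)/(6·2)=192/307, b=Δ0−h0·(2M0+M1)/6=-1382/307
seg 1: a=1, c=M1/2=1152/307, d=(M2−M1)/(6·1)=-1460/307, b=Δ1−h1·(2M1+M2)/6=922/307
seg 2: a=3, c=M2/2=-3228/307, d=(M3−M2)/(6·1)=1926/307, b=Δ2−h2·(2M2+M3)/6=-1154/307
seg 3: a=-5, c=M3/2=2550/307, d=(M4−M3)/(6·2)=-2347/1228, b=Δ3−h3·(2M3+M4)/6=-1832/307
seg 4: a=1, c=M4/2=-1941/614, d=(M5−M4)/(6·3)=647/1842, b=Δ4−h4·(2M4+M5)/6=1327/307
t_q=3/2 → seg 0, τ=3/2; S=5+-1382/307·τ+0·τ²+192/307·τ³=110/307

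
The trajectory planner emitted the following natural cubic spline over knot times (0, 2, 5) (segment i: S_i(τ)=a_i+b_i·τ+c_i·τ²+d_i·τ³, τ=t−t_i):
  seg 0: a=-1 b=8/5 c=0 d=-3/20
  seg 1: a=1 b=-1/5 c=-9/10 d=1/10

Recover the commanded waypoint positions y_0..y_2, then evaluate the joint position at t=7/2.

y_0=-1 y_1=1 y_2=-5
S(7/2) = -79/80

y_0 = S_0(0) = a_0 = -1
y_1 = S_1(0) = a_1 = 1
y_2 = S_1(3) = -5
t_q=7/2 is in segment 1 (τ=3/2); S_1(τ)=-79/80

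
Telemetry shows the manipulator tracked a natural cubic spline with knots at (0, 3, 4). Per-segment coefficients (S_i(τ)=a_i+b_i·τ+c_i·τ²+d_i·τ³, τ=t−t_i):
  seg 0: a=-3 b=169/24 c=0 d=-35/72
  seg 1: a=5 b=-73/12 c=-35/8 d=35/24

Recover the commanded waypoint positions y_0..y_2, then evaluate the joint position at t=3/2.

y_0=-3 y_1=5 y_2=-4
S(3/2) = 379/64

y_0 = S_0(0) = a_0 = -3
y_1 = S_1(0) = a_1 = 5
y_2 = S_1(1) = -4
t_q=3/2 is in segment 0 (τ=3/2); S_0(τ)=379/64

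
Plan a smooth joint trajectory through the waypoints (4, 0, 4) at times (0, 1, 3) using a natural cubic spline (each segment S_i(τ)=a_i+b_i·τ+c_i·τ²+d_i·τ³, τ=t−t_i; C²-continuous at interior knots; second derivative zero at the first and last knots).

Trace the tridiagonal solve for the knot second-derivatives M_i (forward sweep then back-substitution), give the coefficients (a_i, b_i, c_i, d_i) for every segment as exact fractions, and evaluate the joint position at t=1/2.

Δ: Δ0=-4, Δ1=2
row 1: diag=6, rhs=36; c'=1/3, d'=6
back: M1=6
M: M0=0, M1=6, M2=0
seg 0: a=4, c=M0/2=0, d=(M1−M0)/(6·1)=1, b=Δ0−h0·(2M0+M1)/6=-5
seg 1: a=0, c=M1/2=3, d=(M2−M1)/(6·2)=-1/2, b=Δ1−h1·(2M1+M2)/6=-2
t_q=1/2 → seg 0, τ=1/2; S=4+-5·τ+0·τ²+1·τ³=13/8

  seg 0: a=4 b=-5 c=0 d=1
  seg 1: a=0 b=-2 c=3 d=-1/2
S(1/2) = 13/8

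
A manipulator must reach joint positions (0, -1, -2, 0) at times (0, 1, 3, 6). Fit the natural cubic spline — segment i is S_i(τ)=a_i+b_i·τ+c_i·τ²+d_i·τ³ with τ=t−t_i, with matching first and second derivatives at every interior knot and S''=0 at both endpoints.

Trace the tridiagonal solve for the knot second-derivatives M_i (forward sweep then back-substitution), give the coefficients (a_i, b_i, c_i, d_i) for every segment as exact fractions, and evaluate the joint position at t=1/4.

  seg 0: a=0 b=-22/21 c=0 d=1/21
  seg 1: a=-1 b=-19/21 c=1/7 d=5/168
  seg 2: a=-2 b=1/42 c=9/28 d=-1/28
S(1/4) = -117/448

Δ: Δ0=-1, Δ1=-1/2, Δ2=2/3
row 1: diag=6, rhs=3; c'=1/3, d'=1/2
row 2: denom=10−2·1/3=28/3; d'=(7−2·1/2)/(28/3)=9/14
back: M2=9/14
back: M1=1/2−1/3·9/14=2/7
M: M0=0, M1=2/7, M2=9/14, M3=0
seg 0: a=0, c=M0/2=0, d=(M1−M0)/(6·1)=1/21, b=Δ0−h0·(2M0+M1)/6=-22/21
seg 1: a=-1, c=M1/2=1/7, d=(M2−M1)/(6·2)=5/168, b=Δ1−h1·(2M1+M2)/6=-19/21
seg 2: a=-2, c=M2/2=9/28, d=(M3−M2)/(6·3)=-1/28, b=Δ2−h2·(2M2+M3)/6=1/42
t_q=1/4 → seg 0, τ=1/4; S=0+-22/21·τ+0·τ²+1/21·τ³=-117/448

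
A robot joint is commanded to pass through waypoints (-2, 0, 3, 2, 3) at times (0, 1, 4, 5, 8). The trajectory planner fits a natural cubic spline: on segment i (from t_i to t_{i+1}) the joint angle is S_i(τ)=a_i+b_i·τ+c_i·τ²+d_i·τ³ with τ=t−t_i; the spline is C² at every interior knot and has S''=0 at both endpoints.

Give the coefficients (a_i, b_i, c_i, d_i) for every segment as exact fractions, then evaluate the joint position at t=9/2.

  seg 0: a=-2 b=875/432 c=0 d=-11/432
  seg 1: a=0 b=421/216 c=-11/144 d=-311/3888
  seg 2: a=3 b=-289/432 c=-43/54 d=67/144
  seg 3: a=2 b=-187/216 c=259/432 d=-259/3888
S(9/2) = 8725/3456

Δ: Δ0=2, Δ1=1, Δ2=-1, Δ3=1/3
row 1: diag=8, rhs=-6; c'=3/8, d'=-3/4
row 2: denom=8−3·3/8=55/8; d'=(-12−3·-3/4)/(55/8)=-78/55
row 3: denom=8−1·8/55=432/55; d'=(8−1·-78/55)/(432/55)=259/216
back: M3=259/216
back: M2=-78/55−8/55·259/216=-43/27
back: M1=-3/4−3/8·-43/27=-11/72
M: M0=0, M1=-11/72, M2=-43/27, M3=259/216, M4=0
seg 0: a=-2, c=M0/2=0, d=(M1−M0)/(6·1)=-11/432, b=Δ0−h0·(2M0+M1)/6=875/432
seg 1: a=0, c=M1/2=-11/144, d=(M2−M1)/(6·3)=-311/3888, b=Δ1−h1·(2M1+M2)/6=421/216
seg 2: a=3, c=M2/2=-43/54, d=(M3−M2)/(6·1)=67/144, b=Δ2−h2·(2M2+M3)/6=-289/432
seg 3: a=2, c=M3/2=259/432, d=(M4−M3)/(6·3)=-259/3888, b=Δ3−h3·(2M3+M4)/6=-187/216
t_q=9/2 → seg 2, τ=1/2; S=3+-289/432·τ+-43/54·τ²+67/144·τ³=8725/3456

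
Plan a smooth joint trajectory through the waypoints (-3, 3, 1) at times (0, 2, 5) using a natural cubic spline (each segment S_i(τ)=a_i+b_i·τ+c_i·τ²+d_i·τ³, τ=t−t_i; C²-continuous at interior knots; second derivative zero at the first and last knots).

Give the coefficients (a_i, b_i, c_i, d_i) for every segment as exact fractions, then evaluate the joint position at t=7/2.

Δ: Δ0=3, Δ1=-2/3
row 1: diag=10, rhs=-22; c'=3/10, d'=-11/5
back: M1=-11/5
M: M0=0, M1=-11/5, M2=0
seg 0: a=-3, c=M0/2=0, d=(M1−M0)/(6·2)=-11/60, b=Δ0−h0·(2M0+M1)/6=56/15
seg 1: a=3, c=M1/2=-11/10, d=(M2−M1)/(6·3)=11/90, b=Δ1−h1·(2M1+M2)/6=23/15
t_q=7/2 → seg 1, τ=3/2; S=3+23/15·τ+-11/10·τ²+11/90·τ³=259/80

  seg 0: a=-3 b=56/15 c=0 d=-11/60
  seg 1: a=3 b=23/15 c=-11/10 d=11/90
S(7/2) = 259/80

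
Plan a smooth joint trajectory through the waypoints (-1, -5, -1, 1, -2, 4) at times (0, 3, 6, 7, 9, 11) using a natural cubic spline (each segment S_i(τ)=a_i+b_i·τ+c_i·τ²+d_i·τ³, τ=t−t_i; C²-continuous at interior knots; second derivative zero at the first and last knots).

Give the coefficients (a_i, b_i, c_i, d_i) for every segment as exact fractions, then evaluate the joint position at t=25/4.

Δ: Δ0=-4/3, Δ1=4/3, Δ2=2, Δ3=-3/2, Δ4=3
row 1: diag=12, rhs=16; c'=1/4, d'=4/3
row 2: denom=8−3·1/4=29/4; d'=(4−3·4/3)/(29/4)=0
row 3: denom=6−1·4/29=170/29; d'=(-21−1·0)/(170/29)=-609/170
row 4: denom=8−2·29/85=622/85; d'=(27−2·-609/170)/(622/85)=1452/311
back: M4=1452/311
back: M3=-609/170−29/85·1452/311=-3219/622
back: M2=0−4/29·-3219/622=222/311
back: M1=4/3−1/4·222/311=2155/1866
M: M0=0, M1=2155/1866, M2=222/311, M3=-3219/622, M4=1452/311, M5=0
seg 0: a=-1, c=M0/2=0, d=(M1−M0)/(6·3)=2155/33588, b=Δ0−h0·(2M0+M1)/6=-2377/1244
seg 1: a=-5, c=M1/2=2155/3732, d=(M2−M1)/(6·3)=-823/33588, b=Δ1−h1·(2M1+M2)/6=-111/622
seg 2: a=-1, c=M2/2=111/311, d=(M3−M2)/(6·1)=-1221/1244, b=Δ2−h2·(2M2+M3)/6=3265/1244
seg 3: a=1, c=M3/2=-3219/1244, d=(M4−M3)/(6·2)=2041/2488, b=Δ3−h3·(2M3+M4)/6=245/622
seg 4: a=-2, c=M4/2=726/311, d=(M5−M4)/(6·2)=-121/311, b=Δ4−h4·(2M4+M5)/6=-35/311
t_q=25/4 → seg 2, τ=1/4; S=-1+3265/1244·τ+111/311·τ²+-1221/1244·τ³=-26821/79616

  seg 0: a=-1 b=-2377/1244 c=0 d=2155/33588
  seg 1: a=-5 b=-111/622 c=2155/3732 d=-823/33588
  seg 2: a=-1 b=3265/1244 c=111/311 d=-1221/1244
  seg 3: a=1 b=245/622 c=-3219/1244 d=2041/2488
  seg 4: a=-2 b=-35/311 c=726/311 d=-121/311
S(25/4) = -26821/79616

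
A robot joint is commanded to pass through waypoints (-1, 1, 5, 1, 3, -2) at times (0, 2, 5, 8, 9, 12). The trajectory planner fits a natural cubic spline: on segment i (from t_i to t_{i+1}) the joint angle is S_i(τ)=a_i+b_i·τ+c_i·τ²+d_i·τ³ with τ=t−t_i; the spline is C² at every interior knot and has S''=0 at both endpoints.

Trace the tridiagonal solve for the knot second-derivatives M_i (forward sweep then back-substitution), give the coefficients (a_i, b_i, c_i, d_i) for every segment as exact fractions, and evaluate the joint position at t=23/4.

  seg 0: a=-1 b=1421/2091 c=0 d=335/4182
  seg 1: a=1 b=3431/2091 c=335/697 d=-3658/18819
  seg 2: a=5 b=-89/123 c=-2653/2091 d=2228/6273
  seg 3: a=1 b=2621/2091 c=4031/2091 d=-2470/2091
  seg 4: a=3 b=1091/697 c=-3379/2091 d=3379/18819
S(23/4) = 10855/2788

Δ: Δ0=1, Δ1=4/3, Δ2=-4/3, Δ3=2, Δ4=-5/3
row 1: diag=10, rhs=2; c'=3/10, d'=1/5
row 2: denom=12−3·3/10=111/10; d'=(-16−3·1/5)/(111/10)=-166/111
row 3: denom=8−3·10/37=266/37; d'=(20−3·-166/111)/(266/37)=453/133
row 4: denom=8−1·37/266=2091/266; d'=(-22−1·453/133)/(2091/266)=-6758/2091
back: M4=-6758/2091
back: M3=453/133−37/266·-6758/2091=8062/2091
back: M2=-166/111−10/37·8062/2091=-5306/2091
back: M1=1/5−3/10·-5306/2091=670/697
M: M0=0, M1=670/697, M2=-5306/2091, M3=8062/2091, M4=-6758/2091, M5=0
seg 0: a=-1, c=M0/2=0, d=(M1−M0)/(6·2)=335/4182, b=Δ0−h0·(2M0+M1)/6=1421/2091
seg 1: a=1, c=M1/2=335/697, d=(M2−M1)/(6·3)=-3658/18819, b=Δ1−h1·(2M1+M2)/6=3431/2091
seg 2: a=5, c=M2/2=-2653/2091, d=(M3−M2)/(6·3)=2228/6273, b=Δ2−h2·(2M2+M3)/6=-89/123
seg 3: a=1, c=M3/2=4031/2091, d=(M4−M3)/(6·1)=-2470/2091, b=Δ3−h3·(2M3+M4)/6=2621/2091
seg 4: a=3, c=M4/2=-3379/2091, d=(M5−M4)/(6·3)=3379/18819, b=Δ4−h4·(2M4+M5)/6=1091/697
t_q=23/4 → seg 2, τ=3/4; S=5+-89/123·τ+-2653/2091·τ²+2228/6273·τ³=10855/2788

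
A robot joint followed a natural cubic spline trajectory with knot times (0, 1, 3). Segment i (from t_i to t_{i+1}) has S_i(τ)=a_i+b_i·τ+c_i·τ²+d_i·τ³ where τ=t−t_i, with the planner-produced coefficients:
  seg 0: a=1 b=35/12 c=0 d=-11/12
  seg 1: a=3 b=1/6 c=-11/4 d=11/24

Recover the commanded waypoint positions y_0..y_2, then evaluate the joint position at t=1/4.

y_0 = S_0(0) = a_0 = 1
y_1 = S_1(0) = a_1 = 3
y_2 = S_1(2) = -4
t_q=1/4 is in segment 0 (τ=1/4); S_0(τ)=439/256

y_0=1 y_1=3 y_2=-4
S(1/4) = 439/256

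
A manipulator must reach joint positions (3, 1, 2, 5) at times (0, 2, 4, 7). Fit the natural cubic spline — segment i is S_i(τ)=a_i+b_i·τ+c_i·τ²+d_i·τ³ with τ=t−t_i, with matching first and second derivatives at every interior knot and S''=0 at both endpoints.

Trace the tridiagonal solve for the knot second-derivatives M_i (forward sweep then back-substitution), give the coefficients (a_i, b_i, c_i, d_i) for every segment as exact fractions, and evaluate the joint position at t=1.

  seg 0: a=3 b=-26/19 c=0 d=7/76
  seg 1: a=1 b=-5/19 c=21/38 d=-13/152
  seg 2: a=2 b=35/38 c=3/76 d=-1/228
S(1) = 131/76

Δ: Δ0=-1, Δ1=1/2, Δ2=1
row 1: diag=8, rhs=9; c'=1/4, d'=9/8
row 2: denom=10−2·1/4=19/2; d'=(3−2·9/8)/(19/2)=3/38
back: M2=3/38
back: M1=9/8−1/4·3/38=21/19
M: M0=0, M1=21/19, M2=3/38, M3=0
seg 0: a=3, c=M0/2=0, d=(M1−M0)/(6·2)=7/76, b=Δ0−h0·(2M0+M1)/6=-26/19
seg 1: a=1, c=M1/2=21/38, d=(M2−M1)/(6·2)=-13/152, b=Δ1−h1·(2M1+M2)/6=-5/19
seg 2: a=2, c=M2/2=3/76, d=(M3−M2)/(6·3)=-1/228, b=Δ2−h2·(2M2+M3)/6=35/38
t_q=1 → seg 0, τ=1; S=3+-26/19·τ+0·τ²+7/76·τ³=131/76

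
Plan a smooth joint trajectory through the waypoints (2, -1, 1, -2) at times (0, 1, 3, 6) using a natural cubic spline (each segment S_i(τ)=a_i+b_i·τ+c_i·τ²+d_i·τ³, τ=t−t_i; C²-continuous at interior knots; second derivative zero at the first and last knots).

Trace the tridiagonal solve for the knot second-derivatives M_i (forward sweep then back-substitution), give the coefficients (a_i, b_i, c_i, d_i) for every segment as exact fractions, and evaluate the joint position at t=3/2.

  seg 0: a=2 b=-53/14 c=0 d=11/14
  seg 1: a=-1 b=-10/7 c=33/14 d=-4/7
  seg 2: a=1 b=8/7 c=-15/14 d=5/42
S(3/2) = -67/56

Δ: Δ0=-3, Δ1=1, Δ2=-1
row 1: diag=6, rhs=24; c'=1/3, d'=4
row 2: denom=10−2·1/3=28/3; d'=(-12−2·4)/(28/3)=-15/7
back: M2=-15/7
back: M1=4−1/3·-15/7=33/7
M: M0=0, M1=33/7, M2=-15/7, M3=0
seg 0: a=2, c=M0/2=0, d=(M1−M0)/(6·1)=11/14, b=Δ0−h0·(2M0+M1)/6=-53/14
seg 1: a=-1, c=M1/2=33/14, d=(M2−M1)/(6·2)=-4/7, b=Δ1−h1·(2M1+M2)/6=-10/7
seg 2: a=1, c=M2/2=-15/14, d=(M3−M2)/(6·3)=5/42, b=Δ2−h2·(2M2+M3)/6=8/7
t_q=3/2 → seg 1, τ=1/2; S=-1+-10/7·τ+33/14·τ²+-4/7·τ³=-67/56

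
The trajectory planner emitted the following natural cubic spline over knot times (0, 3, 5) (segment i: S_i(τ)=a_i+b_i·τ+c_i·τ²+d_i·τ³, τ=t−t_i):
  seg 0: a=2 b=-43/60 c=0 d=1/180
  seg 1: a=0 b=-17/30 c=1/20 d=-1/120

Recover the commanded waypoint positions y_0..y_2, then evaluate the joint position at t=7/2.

y_0 = S_0(0) = a_0 = 2
y_1 = S_1(0) = a_1 = 0
y_2 = S_1(2) = -1
t_q=7/2 is in segment 1 (τ=1/2); S_1(τ)=-87/320

y_0=2 y_1=0 y_2=-1
S(7/2) = -87/320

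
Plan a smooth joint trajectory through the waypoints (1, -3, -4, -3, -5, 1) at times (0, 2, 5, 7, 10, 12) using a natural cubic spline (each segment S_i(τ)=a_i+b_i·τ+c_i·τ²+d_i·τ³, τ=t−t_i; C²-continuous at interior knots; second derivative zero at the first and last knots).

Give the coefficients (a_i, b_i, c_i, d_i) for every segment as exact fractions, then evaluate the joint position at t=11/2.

  seg 0: a=1 b=-17935/7881 c=0 d=2173/31524
  seg 1: a=-3 b=-11416/7881 c=2173/5254 d=-1979/141858
  seg 2: a=-4 b=10345/15762 c=2270/7881 d=-13/71
  seg 3: a=-3 b=-6127/15762 c=-6388/7881 d=33947/141858
  seg 4: a=-5 b=9529/7881 c=7057/5254 d=-7057/31524
S(11/2) = -76135/21016

Δ: Δ0=-2, Δ1=-1/3, Δ2=1/2, Δ3=-2/3, Δ4=3
row 1: diag=10, rhs=10; c'=3/10, d'=1
row 2: denom=10−3·3/10=91/10; d'=(5−3·1)/(91/10)=20/91
row 3: denom=10−2·20/91=870/91; d'=(-7−2·20/91)/(870/91)=-677/870
row 4: denom=10−3·91/290=2627/290; d'=(22−3·-677/870)/(2627/290)=7057/2627
back: M4=7057/2627
back: M3=-677/870−91/290·7057/2627=-12776/7881
back: M2=20/91−20/91·-12776/7881=4540/7881
back: M1=1−3/10·4540/7881=2173/2627
M: M0=0, M1=2173/2627, M2=4540/7881, M3=-12776/7881, M4=7057/2627, M5=0
seg 0: a=1, c=M0/2=0, d=(M1−M0)/(6·2)=2173/31524, b=Δ0−h0·(2M0+M1)/6=-17935/7881
seg 1: a=-3, c=M1/2=2173/5254, d=(M2−M1)/(6·3)=-1979/141858, b=Δ1−h1·(2M1+M2)/6=-11416/7881
seg 2: a=-4, c=M2/2=2270/7881, d=(M3−M2)/(6·2)=-13/71, b=Δ2−h2·(2M2+M3)/6=10345/15762
seg 3: a=-3, c=M3/2=-6388/7881, d=(M4−M3)/(6·3)=33947/141858, b=Δ3−h3·(2M3+M4)/6=-6127/15762
seg 4: a=-5, c=M4/2=7057/5254, d=(M5−M4)/(6·2)=-7057/31524, b=Δ4−h4·(2M4+M5)/6=9529/7881
t_q=11/2 → seg 2, τ=1/2; S=-4+10345/15762·τ+2270/7881·τ²+-13/71·τ³=-76135/21016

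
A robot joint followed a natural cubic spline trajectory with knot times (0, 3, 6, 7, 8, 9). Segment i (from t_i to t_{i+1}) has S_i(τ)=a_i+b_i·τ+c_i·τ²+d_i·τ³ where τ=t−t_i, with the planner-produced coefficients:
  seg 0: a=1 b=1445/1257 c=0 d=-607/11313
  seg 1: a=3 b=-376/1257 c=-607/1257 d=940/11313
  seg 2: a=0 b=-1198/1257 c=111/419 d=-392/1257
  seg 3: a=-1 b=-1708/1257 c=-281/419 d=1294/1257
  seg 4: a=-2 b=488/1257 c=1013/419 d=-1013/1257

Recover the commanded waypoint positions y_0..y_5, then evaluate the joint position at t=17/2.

y_0=1 y_1=3 y_2=0 y_3=-1 y_4=-2 y_5=0
S(17/2) = -4365/3352

y_0 = S_0(0) = a_0 = 1
y_1 = S_1(0) = a_1 = 3
y_2 = S_2(0) = a_2 = 0
y_3 = S_3(0) = a_3 = -1
y_4 = S_4(0) = a_4 = -2
y_5 = S_4(1) = 0
t_q=17/2 is in segment 4 (τ=1/2); S_4(τ)=-4365/3352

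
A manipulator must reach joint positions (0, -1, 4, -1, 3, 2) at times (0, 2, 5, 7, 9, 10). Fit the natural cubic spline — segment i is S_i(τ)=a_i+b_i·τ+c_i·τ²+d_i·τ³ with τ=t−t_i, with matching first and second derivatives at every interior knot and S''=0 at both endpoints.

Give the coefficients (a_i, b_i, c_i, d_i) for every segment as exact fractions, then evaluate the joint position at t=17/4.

  seg 0: a=0 b=-7771/5646 c=0 d=1237/5646
  seg 1: a=-1 b=7073/5646 c=1237/941 d=-6643/16938
  seg 2: a=4 b=-4091/2823 c=-4169/1882 d=19081/22584
  seg 3: a=-1 b=-967/5646 c=10743/3764 d=-9985/11292
  seg 4: a=3 b=3581/5646 c=-9227/3764 d=9227/11292
S(17/4) = 482549/120448

Δ: Δ0=-1/2, Δ1=5/3, Δ2=-5/2, Δ3=2, Δ4=-1
row 1: diag=10, rhs=13; c'=3/10, d'=13/10
row 2: denom=10−3·3/10=91/10; d'=(-25−3·13/10)/(91/10)=-289/91
row 3: denom=8−2·20/91=688/91; d'=(27−2·-289/91)/(688/91)=3035/688
row 4: denom=6−2·91/344=941/172; d'=(-18−2·3035/688)/(941/172)=-9227/1882
back: M4=-9227/1882
back: M3=3035/688−91/344·-9227/1882=10743/1882
back: M2=-289/91−20/91·10743/1882=-4169/941
back: M1=13/10−3/10·-4169/941=2474/941
M: M0=0, M1=2474/941, M2=-4169/941, M3=10743/1882, M4=-9227/1882, M5=0
seg 0: a=0, c=M0/2=0, d=(M1−M0)/(6·2)=1237/5646, b=Δ0−h0·(2M0+M1)/6=-7771/5646
seg 1: a=-1, c=M1/2=1237/941, d=(M2−M1)/(6·3)=-6643/16938, b=Δ1−h1·(2M1+M2)/6=7073/5646
seg 2: a=4, c=M2/2=-4169/1882, d=(M3−M2)/(6·2)=19081/22584, b=Δ2−h2·(2M2+M3)/6=-4091/2823
seg 3: a=-1, c=M3/2=10743/3764, d=(M4−M3)/(6·2)=-9985/11292, b=Δ3−h3·(2M3+M4)/6=-967/5646
seg 4: a=3, c=M4/2=-9227/3764, d=(M5−M4)/(6·1)=9227/11292, b=Δ4−h4·(2M4+M5)/6=3581/5646
t_q=17/4 → seg 1, τ=9/4; S=-1+7073/5646·τ+1237/941·τ²+-6643/16938·τ³=482549/120448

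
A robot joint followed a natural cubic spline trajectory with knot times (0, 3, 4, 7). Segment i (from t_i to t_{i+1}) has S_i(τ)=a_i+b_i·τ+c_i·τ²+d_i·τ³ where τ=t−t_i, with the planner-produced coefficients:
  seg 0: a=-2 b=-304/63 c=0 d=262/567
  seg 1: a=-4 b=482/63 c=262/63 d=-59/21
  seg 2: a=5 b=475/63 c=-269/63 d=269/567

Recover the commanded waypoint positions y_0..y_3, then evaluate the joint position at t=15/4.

y_0=-2 y_1=-4 y_2=5 y_3=2
S(15/4) = 3887/1344

y_0 = S_0(0) = a_0 = -2
y_1 = S_1(0) = a_1 = -4
y_2 = S_2(0) = a_2 = 5
y_3 = S_2(3) = 2
t_q=15/4 is in segment 1 (τ=3/4); S_1(τ)=3887/1344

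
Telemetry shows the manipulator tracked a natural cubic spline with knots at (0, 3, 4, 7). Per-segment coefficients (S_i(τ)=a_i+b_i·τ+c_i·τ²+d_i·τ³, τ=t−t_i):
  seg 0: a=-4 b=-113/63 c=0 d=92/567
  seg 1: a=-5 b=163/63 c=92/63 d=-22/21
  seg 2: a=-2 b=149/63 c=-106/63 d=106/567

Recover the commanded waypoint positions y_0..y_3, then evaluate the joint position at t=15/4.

y_0=-4 y_1=-5 y_2=-2 y_3=-5
S(15/4) = -1801/672

y_0 = S_0(0) = a_0 = -4
y_1 = S_1(0) = a_1 = -5
y_2 = S_2(0) = a_2 = -2
y_3 = S_2(3) = -5
t_q=15/4 is in segment 1 (τ=3/4); S_1(τ)=-1801/672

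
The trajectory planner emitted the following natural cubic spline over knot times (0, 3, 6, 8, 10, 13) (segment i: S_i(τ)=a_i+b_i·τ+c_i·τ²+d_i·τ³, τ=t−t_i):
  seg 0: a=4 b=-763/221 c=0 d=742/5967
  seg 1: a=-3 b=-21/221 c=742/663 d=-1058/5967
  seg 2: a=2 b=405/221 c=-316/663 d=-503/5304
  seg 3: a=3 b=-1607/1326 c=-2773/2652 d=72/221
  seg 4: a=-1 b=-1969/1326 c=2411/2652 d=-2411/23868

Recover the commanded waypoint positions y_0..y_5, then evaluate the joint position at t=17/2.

y_0=4 y_1=-3 y_2=2 y_3=3 y_4=-1 y_5=0
S(17/2) = 7685/3536

y_0 = S_0(0) = a_0 = 4
y_1 = S_1(0) = a_1 = -3
y_2 = S_2(0) = a_2 = 2
y_3 = S_3(0) = a_3 = 3
y_4 = S_4(0) = a_4 = -1
y_5 = S_4(3) = 0
t_q=17/2 is in segment 3 (τ=1/2); S_3(τ)=7685/3536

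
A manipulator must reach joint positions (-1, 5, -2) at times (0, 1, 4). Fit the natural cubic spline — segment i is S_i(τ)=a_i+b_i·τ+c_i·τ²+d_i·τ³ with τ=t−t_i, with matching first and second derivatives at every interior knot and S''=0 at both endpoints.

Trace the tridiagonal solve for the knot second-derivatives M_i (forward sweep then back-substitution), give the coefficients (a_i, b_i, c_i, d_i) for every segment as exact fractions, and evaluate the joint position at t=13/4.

  seg 0: a=-1 b=169/24 c=0 d=-25/24
  seg 1: a=5 b=47/12 c=-25/8 d=25/72
S(13/4) = 997/512

Δ: Δ0=6, Δ1=-7/3
row 1: diag=8, rhs=-50; c'=3/8, d'=-25/4
back: M1=-25/4
M: M0=0, M1=-25/4, M2=0
seg 0: a=-1, c=M0/2=0, d=(M1−M0)/(6·1)=-25/24, b=Δ0−h0·(2M0+M1)/6=169/24
seg 1: a=5, c=M1/2=-25/8, d=(M2−M1)/(6·3)=25/72, b=Δ1−h1·(2M1+M2)/6=47/12
t_q=13/4 → seg 1, τ=9/4; S=5+47/12·τ+-25/8·τ²+25/72·τ³=997/512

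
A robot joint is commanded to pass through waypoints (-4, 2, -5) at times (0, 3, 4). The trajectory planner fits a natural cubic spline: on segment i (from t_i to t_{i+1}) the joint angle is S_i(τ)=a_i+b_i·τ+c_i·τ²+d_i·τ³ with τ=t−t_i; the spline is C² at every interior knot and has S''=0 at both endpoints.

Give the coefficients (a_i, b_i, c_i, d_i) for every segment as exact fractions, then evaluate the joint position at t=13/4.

Δ: Δ0=2, Δ1=-7
row 1: diag=8, rhs=-54; c'=1/8, d'=-27/4
back: M1=-27/4
M: M0=0, M1=-27/4, M2=0
seg 0: a=-4, c=M0/2=0, d=(M1−M0)/(6·3)=-3/8, b=Δ0−h0·(2M0+M1)/6=43/8
seg 1: a=2, c=M1/2=-27/8, d=(M2−M1)/(6·1)=9/8, b=Δ1−h1·(2M1+M2)/6=-19/4
t_q=13/4 → seg 1, τ=1/4; S=2+-19/4·τ+-27/8·τ²+9/8·τ³=317/512

  seg 0: a=-4 b=43/8 c=0 d=-3/8
  seg 1: a=2 b=-19/4 c=-27/8 d=9/8
S(13/4) = 317/512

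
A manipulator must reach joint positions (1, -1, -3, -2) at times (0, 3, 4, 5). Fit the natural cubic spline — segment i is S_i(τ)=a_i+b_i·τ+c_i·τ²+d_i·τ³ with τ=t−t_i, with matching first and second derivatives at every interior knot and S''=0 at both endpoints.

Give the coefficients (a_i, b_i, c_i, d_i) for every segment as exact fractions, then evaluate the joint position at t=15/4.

Δ: Δ0=-2/3, Δ1=-2, Δ2=1
row 1: diag=8, rhs=-8; c'=1/8, d'=-1
row 2: denom=4−1·1/8=31/8; d'=(18−1·-1)/(31/8)=152/31
back: M2=152/31
back: M1=-1−1/8·152/31=-50/31
M: M0=0, M1=-50/31, M2=152/31, M3=0
seg 0: a=1, c=M0/2=0, d=(M1−M0)/(6·3)=-25/279, b=Δ0−h0·(2M0+M1)/6=13/93
seg 1: a=-1, c=M1/2=-25/31, d=(M2−M1)/(6·1)=101/93, b=Δ1−h1·(2M1+M2)/6=-212/93
seg 2: a=-3, c=M2/2=76/31, d=(M3−M2)/(6·1)=-76/93, b=Δ2−h2·(2M2+M3)/6=-59/93
t_q=15/4 → seg 1, τ=3/4; S=-1+-212/93·τ+-25/31·τ²+101/93·τ³=-5367/1984

  seg 0: a=1 b=13/93 c=0 d=-25/279
  seg 1: a=-1 b=-212/93 c=-25/31 d=101/93
  seg 2: a=-3 b=-59/93 c=76/31 d=-76/93
S(15/4) = -5367/1984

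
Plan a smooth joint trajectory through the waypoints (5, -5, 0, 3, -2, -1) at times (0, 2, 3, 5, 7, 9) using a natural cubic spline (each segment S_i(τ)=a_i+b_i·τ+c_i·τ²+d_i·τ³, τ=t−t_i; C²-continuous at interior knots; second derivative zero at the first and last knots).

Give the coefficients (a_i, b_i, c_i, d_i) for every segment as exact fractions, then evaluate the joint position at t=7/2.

  seg 0: a=5 b=-1364/159 c=0 d=569/636
  seg 1: a=-5 b=343/159 c=569/106 d=-803/318
  seg 2: a=0 b=1691/318 c=-117/53 d=95/636
  seg 3: a=3 b=-547/318 c=-139/106 d=293/636
  seg 4: a=-2 b=-457/318 c=77/53 d=-77/318
S(7/2) = 3605/1696

Δ: Δ0=-5, Δ1=5, Δ2=3/2, Δ3=-5/2, Δ4=1/2
row 1: diag=6, rhs=60; c'=1/6, d'=10
row 2: denom=6−1·1/6=35/6; d'=(-21−1·10)/(35/6)=-186/35
row 3: denom=8−2·12/35=256/35; d'=(-24−2·-186/35)/(256/35)=-117/64
row 4: denom=8−2·35/128=477/64; d'=(18−2·-117/64)/(477/64)=154/53
back: M4=154/53
back: M3=-117/64−35/128·154/53=-139/53
back: M2=-186/35−12/35·-139/53=-234/53
back: M1=10−1/6·-234/53=569/53
M: M0=0, M1=569/53, M2=-234/53, M3=-139/53, M4=154/53, M5=0
seg 0: a=5, c=M0/2=0, d=(M1−M0)/(6·2)=569/636, b=Δ0−h0·(2M0+M1)/6=-1364/159
seg 1: a=-5, c=M1/2=569/106, d=(M2−M1)/(6·1)=-803/318, b=Δ1−h1·(2M1+M2)/6=343/159
seg 2: a=0, c=M2/2=-117/53, d=(M3−M2)/(6·2)=95/636, b=Δ2−h2·(2M2+M3)/6=1691/318
seg 3: a=3, c=M3/2=-139/106, d=(M4−M3)/(6·2)=293/636, b=Δ3−h3·(2M3+M4)/6=-547/318
seg 4: a=-2, c=M4/2=77/53, d=(M5−M4)/(6·2)=-77/318, b=Δ4−h4·(2M4+M5)/6=-457/318
t_q=7/2 → seg 2, τ=1/2; S=0+1691/318·τ+-117/53·τ²+95/636·τ³=3605/1696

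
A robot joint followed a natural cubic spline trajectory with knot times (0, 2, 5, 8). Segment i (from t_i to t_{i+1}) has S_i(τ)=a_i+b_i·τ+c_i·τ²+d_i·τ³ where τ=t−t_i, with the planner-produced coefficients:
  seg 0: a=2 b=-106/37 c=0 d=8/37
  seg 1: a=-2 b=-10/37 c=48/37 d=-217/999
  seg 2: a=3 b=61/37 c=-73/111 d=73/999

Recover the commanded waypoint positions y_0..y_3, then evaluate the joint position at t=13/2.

y_0=2 y_1=-2 y_2=3 y_3=4
S(13/2) = 1255/296

y_0 = S_0(0) = a_0 = 2
y_1 = S_1(0) = a_1 = -2
y_2 = S_2(0) = a_2 = 3
y_3 = S_2(3) = 4
t_q=13/2 is in segment 2 (τ=3/2); S_2(τ)=1255/296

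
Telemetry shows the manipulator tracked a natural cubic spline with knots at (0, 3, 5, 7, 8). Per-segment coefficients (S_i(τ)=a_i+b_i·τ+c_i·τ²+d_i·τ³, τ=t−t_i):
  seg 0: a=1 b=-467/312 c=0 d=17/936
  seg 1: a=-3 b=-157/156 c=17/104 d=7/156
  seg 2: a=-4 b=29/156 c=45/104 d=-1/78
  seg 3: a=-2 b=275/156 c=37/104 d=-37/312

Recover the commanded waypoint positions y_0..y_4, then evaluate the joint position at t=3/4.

y_0=1 y_1=-3 y_2=-4 y_3=-2 y_4=0
S(3/4) = -765/6656

y_0 = S_0(0) = a_0 = 1
y_1 = S_1(0) = a_1 = -3
y_2 = S_2(0) = a_2 = -4
y_3 = S_3(0) = a_3 = -2
y_4 = S_3(1) = 0
t_q=3/4 is in segment 0 (τ=3/4); S_0(τ)=-765/6656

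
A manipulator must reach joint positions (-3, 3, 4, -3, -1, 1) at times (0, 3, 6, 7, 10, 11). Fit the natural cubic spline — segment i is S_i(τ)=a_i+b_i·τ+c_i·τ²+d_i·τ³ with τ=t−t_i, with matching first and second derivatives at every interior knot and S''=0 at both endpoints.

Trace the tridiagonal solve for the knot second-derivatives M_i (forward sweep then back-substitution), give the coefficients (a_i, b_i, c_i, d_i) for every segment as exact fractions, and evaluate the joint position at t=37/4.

Δ: Δ0=2, Δ1=1/3, Δ2=-7, Δ3=2/3, Δ4=2
row 1: diag=12, rhs=-10; c'=1/4, d'=-5/6
row 2: denom=8−3·1/4=29/4; d'=(-44−3·-5/6)/(29/4)=-166/29
row 3: denom=8−1·4/29=228/29; d'=(46−1·-166/29)/(228/29)=125/19
row 4: denom=8−3·29/76=521/76; d'=(8−3·125/19)/(521/76)=-892/521
back: M4=-892/521
back: M3=125/19−29/76·-892/521=3768/521
back: M2=-166/29−4/29·3768/521=-3502/521
back: M1=-5/6−1/4·-3502/521=1324/1563
M: M0=0, M1=1324/1563, M2=-3502/521, M3=3768/521, M4=-892/521, M5=0
seg 0: a=-3, c=M0/2=0, d=(M1−M0)/(6·3)=662/14067, b=Δ0−h0·(2M0+M1)/6=2464/1563
seg 1: a=3, c=M1/2=662/1563, d=(M2−M1)/(6·3)=-5915/14067, b=Δ1−h1·(2M1+M2)/6=4450/1563
seg 2: a=4, c=M2/2=-1751/521, d=(M3−M2)/(6·1)=3635/1563, b=Δ2−h2·(2M2+M3)/6=-9323/1563
seg 3: a=-3, c=M3/2=1884/521, d=(M4−M3)/(6·3)=-2330/4689, b=Δ3−h3·(2M3+M4)/6=-8924/1563
seg 4: a=-1, c=M4/2=-446/521, d=(M5−M4)/(6·1)=446/1563, b=Δ4−h4·(2M4+M5)/6=4018/1563
t_q=37/4 → seg 3, τ=9/4; S=-3+-8924/1563·τ+1884/521·τ²+-2330/4689·τ³=-53349/16672

  seg 0: a=-3 b=2464/1563 c=0 d=662/14067
  seg 1: a=3 b=4450/1563 c=662/1563 d=-5915/14067
  seg 2: a=4 b=-9323/1563 c=-1751/521 d=3635/1563
  seg 3: a=-3 b=-8924/1563 c=1884/521 d=-2330/4689
  seg 4: a=-1 b=4018/1563 c=-446/521 d=446/1563
S(37/4) = -53349/16672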